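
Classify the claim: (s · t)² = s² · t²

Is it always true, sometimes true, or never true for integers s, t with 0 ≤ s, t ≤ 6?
The identity holds for every pair in the range. For instance at (s, t) = (6, 6): both sides equal 1296.

Answer: Always true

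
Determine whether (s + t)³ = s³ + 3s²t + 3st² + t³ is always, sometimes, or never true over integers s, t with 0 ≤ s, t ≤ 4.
The identity holds for every pair in the range. For instance at (s, t) = (4, 2): both sides equal 216.

Answer: Always true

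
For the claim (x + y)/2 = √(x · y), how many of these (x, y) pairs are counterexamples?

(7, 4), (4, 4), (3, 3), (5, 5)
Testing each pair:
(7, 4): LHS = 11/2, RHS = 2·√(7) ≈ 5.292 → counterexample
(4, 4): LHS = 4, RHS = 4 → satisfies claim
(3, 3): LHS = 3, RHS = 3 → satisfies claim
(5, 5): LHS = 5, RHS = 5 → satisfies claim

That makes 1 counterexample.

Answer: 1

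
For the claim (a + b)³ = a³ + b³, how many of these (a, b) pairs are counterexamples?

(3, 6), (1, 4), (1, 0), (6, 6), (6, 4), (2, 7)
Testing each pair:
(3, 6): LHS = 729, RHS = 243 → counterexample
(1, 4): LHS = 125, RHS = 65 → counterexample
(1, 0): LHS = 1, RHS = 1 → satisfies claim
(6, 6): LHS = 1728, RHS = 432 → counterexample
(6, 4): LHS = 1000, RHS = 280 → counterexample
(2, 7): LHS = 729, RHS = 351 → counterexample

That makes 5 counterexamples.

Answer: 5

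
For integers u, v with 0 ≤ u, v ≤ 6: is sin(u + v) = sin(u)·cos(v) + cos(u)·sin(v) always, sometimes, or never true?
Always true

The identity holds for every pair in the range. For instance at (u, v) = (6, 6): both sides equal sin(12) ≈ -0.5366.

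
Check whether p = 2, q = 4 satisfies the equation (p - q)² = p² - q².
Fails

Substituting p = 2, q = 4:

LHS = (2 - 4)² = 4
RHS = 2² - 4² = -12

LHS ≠ RHS, so the equation does not hold at this point.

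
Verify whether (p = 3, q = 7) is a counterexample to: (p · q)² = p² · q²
Substituting p = 3, q = 7:
LHS = (3 · 7)² = 441
RHS = 3² · 7² = 441

The sides agree, so this pair does not disprove the claim.

Answer: No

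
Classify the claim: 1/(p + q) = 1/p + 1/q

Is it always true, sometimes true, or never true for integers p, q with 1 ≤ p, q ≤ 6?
Never true

The claim fails for every pair in the range. For instance at (p, q) = (4, 4): LHS = 1/8, RHS = 1/2.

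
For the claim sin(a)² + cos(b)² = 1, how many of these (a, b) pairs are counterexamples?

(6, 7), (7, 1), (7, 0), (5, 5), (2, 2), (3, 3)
Testing each pair:
(6, 7): LHS = sin(6)² + cos(7)² ≈ 0.6464, RHS = 1 → counterexample
(7, 1): LHS = cos(1)² + sin(7)² ≈ 0.7236, RHS = 1 → counterexample
(7, 0): LHS = sin(7)² + 1 ≈ 1.432, RHS = 1 → counterexample
(5, 5): LHS = cos(5)² + sin(5)² = 1, RHS = 1 → satisfies claim
(2, 2): LHS = cos(2)² + sin(2)² = 1, RHS = 1 → satisfies claim
(3, 3): LHS = sin(3)² + cos(3)² = 1, RHS = 1 → satisfies claim

That makes 3 counterexamples.

Answer: 3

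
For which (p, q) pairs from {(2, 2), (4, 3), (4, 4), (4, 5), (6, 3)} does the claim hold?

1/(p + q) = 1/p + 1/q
None

Testing each pair:
(2, 2): LHS = 1/4, RHS = 1 → fails
(4, 3): LHS = 1/7, RHS = 7/12 → fails
(4, 4): LHS = 1/8, RHS = 1/2 → fails
(4, 5): LHS = 1/9, RHS = 9/20 → fails
(6, 3): LHS = 1/9, RHS = 1/2 → fails

No pair satisfies the claim.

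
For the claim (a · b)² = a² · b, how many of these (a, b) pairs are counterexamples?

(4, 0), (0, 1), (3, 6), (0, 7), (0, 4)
Testing each pair:
(4, 0): LHS = 0, RHS = 0 → satisfies claim
(0, 1): LHS = 0, RHS = 0 → satisfies claim
(3, 6): LHS = 324, RHS = 54 → counterexample
(0, 7): LHS = 0, RHS = 0 → satisfies claim
(0, 4): LHS = 0, RHS = 0 → satisfies claim

That makes 1 counterexample.

Answer: 1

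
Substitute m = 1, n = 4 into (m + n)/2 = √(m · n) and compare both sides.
LHS = (1 + 4)/2 = 5/2
RHS = √(1 · 4) = 2

LHS ≠ RHS, so the equation does not hold here.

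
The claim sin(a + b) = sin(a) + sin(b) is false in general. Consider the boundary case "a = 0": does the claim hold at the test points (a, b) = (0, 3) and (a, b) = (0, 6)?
Yes, holds at both test points

At (0, 3): LHS = sin(3) ≈ 0.1411, RHS = sin(3) ≈ 0.1411 → equal
At (0, 6): LHS = sin(6) ≈ -0.2794, RHS = sin(6) ≈ -0.2794 → equal

So the claim does hold at both of these boundary points, even though it is not an identity.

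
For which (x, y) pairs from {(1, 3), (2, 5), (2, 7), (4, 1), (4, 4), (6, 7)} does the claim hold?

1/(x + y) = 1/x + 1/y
None

Testing each pair:
(1, 3): LHS = 1/4, RHS = 4/3 → fails
(2, 5): LHS = 1/7, RHS = 7/10 → fails
(2, 7): LHS = 1/9, RHS = 9/14 → fails
(4, 1): LHS = 1/5, RHS = 5/4 → fails
(4, 4): LHS = 1/8, RHS = 1/2 → fails
(6, 7): LHS = 1/13, RHS = 13/42 → fails

No pair satisfies the claim.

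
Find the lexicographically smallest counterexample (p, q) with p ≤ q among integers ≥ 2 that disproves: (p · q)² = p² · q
Substituting (2, 2) into the claim:
LHS = (2 · 2)² = 16
RHS = 2² · 2 = 8

Since LHS ≠ RHS, this pair disproves the claim, and no lexicographically smaller pair (p ≤ q, integers ≥ 2) does.

For instance (3, 9) is also a counterexample (LHS = 729, RHS = 81), but it's lexicographically larger.

Answer: (p, q) = (2, 2)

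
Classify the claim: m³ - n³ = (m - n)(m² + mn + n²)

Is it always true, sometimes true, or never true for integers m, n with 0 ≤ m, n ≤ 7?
The identity holds for every pair in the range. For instance at (m, n) = (4, 2): both sides equal 56.

Answer: Always true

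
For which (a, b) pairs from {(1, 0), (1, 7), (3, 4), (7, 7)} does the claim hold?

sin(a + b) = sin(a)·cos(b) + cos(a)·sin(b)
Testing each pair:
(1, 0): LHS = sin(1) ≈ 0.8415, RHS = sin(1) ≈ 0.8415 → holds
(1, 7): LHS = sin(8) ≈ 0.9894, RHS = sin(7)·cos(1) + sin(1)·cos(7) ≈ 0.9894 → holds
(3, 4): LHS = sin(7) ≈ 0.657, RHS = sin(3)·cos(4) + sin(4)·cos(3) ≈ 0.657 → holds
(7, 7): LHS = sin(14) ≈ 0.9906, RHS = 2·sin(7)·cos(7) ≈ 0.9906 → holds

Every pair satisfies the claim.

Answer: All pairs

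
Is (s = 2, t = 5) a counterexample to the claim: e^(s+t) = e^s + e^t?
Substituting s = 2, t = 5:
LHS = e^(2+5) = e^7 ≈ 1097
RHS = e^2 + e^5 ≈ 155.8

Since LHS ≠ RHS, this pair disproves the claim.

Answer: Yes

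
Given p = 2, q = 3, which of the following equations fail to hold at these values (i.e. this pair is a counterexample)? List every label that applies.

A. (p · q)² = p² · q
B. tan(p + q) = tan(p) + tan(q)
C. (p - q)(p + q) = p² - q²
A, B

Evaluating each claim at the given values:
A. LHS = 36, RHS = 12 → fails here (LHS ≠ RHS)
B. LHS = tan(5) ≈ -3.381, RHS = tan(2) + tan(3) ≈ -2.328 → fails here (LHS ≠ RHS)
C. LHS = -5, RHS = -5 → holds here (LHS = RHS)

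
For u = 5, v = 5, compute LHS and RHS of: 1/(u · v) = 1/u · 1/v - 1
LHS = 1/(5 · 5) = 1/25
RHS = 1/5 · 1/5 - 1 = -24/25

LHS ≠ RHS, so the equation does not hold here.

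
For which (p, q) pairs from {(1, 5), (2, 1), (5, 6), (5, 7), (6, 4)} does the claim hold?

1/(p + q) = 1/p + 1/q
Testing each pair:
(1, 5): LHS = 1/6, RHS = 6/5 → fails
(2, 1): LHS = 1/3, RHS = 3/2 → fails
(5, 6): LHS = 1/11, RHS = 11/30 → fails
(5, 7): LHS = 1/12, RHS = 12/35 → fails
(6, 4): LHS = 1/10, RHS = 5/12 → fails

No pair satisfies the claim.

Answer: None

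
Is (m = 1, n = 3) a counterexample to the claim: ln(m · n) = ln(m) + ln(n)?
No

Substituting m = 1, n = 3:
LHS = ln(1 · 3) = ln(3) ≈ 1.099
RHS = ln(1) + ln(3) = ln(3) ≈ 1.099

The sides agree, so this pair does not disprove the claim.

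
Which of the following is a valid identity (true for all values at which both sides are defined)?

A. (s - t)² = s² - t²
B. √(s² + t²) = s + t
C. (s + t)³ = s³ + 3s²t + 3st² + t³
A: fails at (2, 4) — LHS = 4, RHS = -12.
B: fails at (5, 8) — LHS = √(89) ≈ 9.434, RHS = 13.
C: holds — e.g. at (4, 4), both sides equal 512.

Answer: C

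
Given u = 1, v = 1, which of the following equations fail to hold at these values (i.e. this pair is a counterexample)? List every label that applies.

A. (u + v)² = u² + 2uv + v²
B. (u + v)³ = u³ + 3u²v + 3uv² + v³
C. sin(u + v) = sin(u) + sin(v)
Evaluating each claim at the given values:
A. LHS = 4, RHS = 4 → holds here (LHS = RHS)
B. LHS = 8, RHS = 8 → holds here (LHS = RHS)
C. LHS = sin(2) ≈ 0.9093, RHS = 2·sin(1) ≈ 1.683 → fails here (LHS ≠ RHS)

Answer: C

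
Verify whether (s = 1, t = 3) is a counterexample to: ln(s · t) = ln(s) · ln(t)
Substituting s = 1, t = 3:
LHS = ln(1 · 3) = ln(3) ≈ 1.099
RHS = ln(1) · ln(3) = 0

Since LHS ≠ RHS, this pair disproves the claim.

Answer: Yes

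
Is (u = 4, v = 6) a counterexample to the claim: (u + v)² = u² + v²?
Substituting u = 4, v = 6:
LHS = (4 + 6)² = 100
RHS = 4² + 6² = 52

Since LHS ≠ RHS, this pair disproves the claim.

Answer: Yes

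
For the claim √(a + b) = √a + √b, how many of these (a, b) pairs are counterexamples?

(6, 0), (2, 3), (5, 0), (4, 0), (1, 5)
2

Testing each pair:
(6, 0): LHS = √(6) ≈ 2.449, RHS = √(6) ≈ 2.449 → satisfies claim
(2, 3): LHS = √(5) ≈ 2.236, RHS = √(2) + √(3) ≈ 3.146 → counterexample
(5, 0): LHS = √(5) ≈ 2.236, RHS = √(5) ≈ 2.236 → satisfies claim
(4, 0): LHS = 2, RHS = 2 → satisfies claim
(1, 5): LHS = √(6) ≈ 2.449, RHS = 1 + √(5) ≈ 3.236 → counterexample

That makes 2 counterexamples.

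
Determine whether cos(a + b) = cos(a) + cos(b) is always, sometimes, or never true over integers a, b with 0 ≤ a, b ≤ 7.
Never true

The claim fails for every pair in the range. For instance at (a, b) = (7, 6): LHS = cos(13) ≈ 0.9074, RHS = cos(7) + cos(6) ≈ 1.714.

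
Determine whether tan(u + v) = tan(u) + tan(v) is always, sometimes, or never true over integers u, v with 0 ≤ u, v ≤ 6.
Sometimes true

It holds at (u, v) = (0, 4) (both sides equal tan(4) ≈ 1.158), but fails at (u, v) = (3, 1) (LHS = tan(4) ≈ 1.158, RHS = tan(3) + tan(1) ≈ 1.415).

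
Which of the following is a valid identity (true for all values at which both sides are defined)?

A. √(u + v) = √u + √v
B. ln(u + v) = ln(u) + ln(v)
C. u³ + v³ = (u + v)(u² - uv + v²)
A: fails at (6, 7) — LHS = √(13) ≈ 3.606, RHS = √(6) + √(7) ≈ 5.095.
B: fails at (3, 3) — LHS = ln(6) ≈ 1.792, RHS = 2·ln(3) ≈ 2.197.
C: holds — e.g. at (2, 4), both sides equal 72.

Answer: C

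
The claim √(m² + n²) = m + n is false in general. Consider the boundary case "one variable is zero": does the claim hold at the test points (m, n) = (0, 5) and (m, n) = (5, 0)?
At (0, 5): LHS = 5, RHS = 5 → equal
At (5, 0): LHS = 5, RHS = 5 → equal

So the claim does hold at both of these boundary points, even though it is not an identity.

Answer: Yes, holds at both test points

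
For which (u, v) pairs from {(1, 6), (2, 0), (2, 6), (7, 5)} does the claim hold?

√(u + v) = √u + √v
Testing each pair:
(1, 6): LHS = √(7) ≈ 2.646, RHS = 1 + √(6) ≈ 3.449 → fails
(2, 0): LHS = √(2) ≈ 1.414, RHS = √(2) ≈ 1.414 → holds
(2, 6): LHS = 2·√(2) ≈ 2.828, RHS = √(2) + √(6) ≈ 3.864 → fails
(7, 5): LHS = 2·√(3) ≈ 3.464, RHS = √(5) + √(7) ≈ 4.882 → fails

1 of 4 pairs satisfies the claim.

Answer: (2, 0)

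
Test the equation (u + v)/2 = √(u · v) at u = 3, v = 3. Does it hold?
Substituting u = 3, v = 3:

LHS = (3 + 3)/2 = 3
RHS = √(3 · 3) = 3

LHS = RHS, so the equation holds at this point.

Answer: Holds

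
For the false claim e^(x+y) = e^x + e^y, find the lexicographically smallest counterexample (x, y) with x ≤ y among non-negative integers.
(x, y) = (0, 0)

Substituting (0, 0) into the claim:
LHS = e^(0+0) = 1
RHS = e^0 + e^0 = 2

Since LHS ≠ RHS, this pair disproves the claim, and no lexicographically smaller pair (x ≤ y, non-negative integers) does.

For instance (5, 6) is also a counterexample (LHS = e^11 ≈ 59874.1, RHS = e^5 + e^6 ≈ 551.8), but it's lexicographically larger.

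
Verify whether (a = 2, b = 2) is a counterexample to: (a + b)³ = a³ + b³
Substituting a = 2, b = 2:
LHS = (2 + 2)³ = 64
RHS = 2³ + 2³ = 16

Since LHS ≠ RHS, this pair disproves the claim.

Answer: Yes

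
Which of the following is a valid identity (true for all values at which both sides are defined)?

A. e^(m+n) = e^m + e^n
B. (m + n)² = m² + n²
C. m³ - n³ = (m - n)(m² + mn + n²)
A: fails at (1, 2) — LHS = e^3 ≈ 20.09, RHS = e + e^2 ≈ 10.11.
B: fails at (6, 7) — LHS = 169, RHS = 85.
C: holds — e.g. at (2, 7), both sides equal -335.

Answer: C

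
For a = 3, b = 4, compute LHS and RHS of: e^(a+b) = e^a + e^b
LHS = e^(3+4) = e^7 ≈ 1097
RHS = e^3 + e^4 ≈ 74.68

LHS ≠ RHS (they differ by about 1022), so the equation does not hold here.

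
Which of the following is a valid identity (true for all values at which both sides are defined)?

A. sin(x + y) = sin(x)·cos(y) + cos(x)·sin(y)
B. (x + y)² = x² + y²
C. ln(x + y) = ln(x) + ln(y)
A

A: holds — e.g. at (2, 5), both sides equal sin(7) ≈ 0.657.
B: fails at (1, 3) — LHS = 16, RHS = 10.
C: fails at (3, 4) — LHS = ln(7) ≈ 1.946, RHS = ln(3) + ln(4) ≈ 2.485.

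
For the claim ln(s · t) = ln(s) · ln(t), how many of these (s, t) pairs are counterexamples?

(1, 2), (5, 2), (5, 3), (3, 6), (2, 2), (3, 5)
6

Testing each pair:
(1, 2): LHS = ln(2) ≈ 0.6931, RHS = 0 → counterexample
(5, 2): LHS = ln(10) ≈ 2.303, RHS = ln(2)·ln(5) ≈ 1.116 → counterexample
(5, 3): LHS = ln(15) ≈ 2.708, RHS = ln(3)·ln(5) ≈ 1.768 → counterexample
(3, 6): LHS = ln(18) ≈ 2.89, RHS = ln(3)·ln(6) ≈ 1.968 → counterexample
(2, 2): LHS = ln(4) ≈ 1.386, RHS = ln(2)² ≈ 0.4805 → counterexample
(3, 5): LHS = ln(15) ≈ 2.708, RHS = ln(3)·ln(5) ≈ 1.768 → counterexample

That makes 6 counterexamples.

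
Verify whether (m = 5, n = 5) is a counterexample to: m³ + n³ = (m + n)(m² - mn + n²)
No

Substituting m = 5, n = 5:
LHS = 5³ + 5³ = 250
RHS = (5 + 5)(5² - 5·5 + 5²) = 250

The sides agree, so this pair does not disprove the claim.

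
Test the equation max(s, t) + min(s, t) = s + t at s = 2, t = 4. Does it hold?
Substituting s = 2, t = 4:

LHS = max(2, 4) + min(2, 4) = 6
RHS = 2 + 4 = 6

LHS = RHS, so the equation holds at this point.

Answer: Holds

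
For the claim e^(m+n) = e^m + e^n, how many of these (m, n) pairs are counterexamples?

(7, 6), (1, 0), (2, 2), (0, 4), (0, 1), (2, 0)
Testing each pair:
(7, 6): LHS = e^13 ≈ 442413.4, RHS = e^6 + e^7 ≈ 1500 → counterexample
(1, 0): LHS = e ≈ 2.718, RHS = 1 + e ≈ 3.718 → counterexample
(2, 2): LHS = e^4 ≈ 54.6, RHS = 2·e^2 ≈ 14.78 → counterexample
(0, 4): LHS = e^4 ≈ 54.6, RHS = 1 + e^4 ≈ 55.6 → counterexample
(0, 1): LHS = e ≈ 2.718, RHS = 1 + e ≈ 3.718 → counterexample
(2, 0): LHS = e^2 ≈ 7.389, RHS = 1 + e^2 ≈ 8.389 → counterexample

That makes 6 counterexamples.

Answer: 6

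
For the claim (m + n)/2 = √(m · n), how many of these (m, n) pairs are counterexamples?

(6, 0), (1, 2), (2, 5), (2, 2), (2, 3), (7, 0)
5

Testing each pair:
(6, 0): LHS = 3, RHS = 0 → counterexample
(1, 2): LHS = 3/2, RHS = √(2) ≈ 1.414 → counterexample
(2, 5): LHS = 7/2, RHS = √(10) ≈ 3.162 → counterexample
(2, 2): LHS = 2, RHS = 2 → satisfies claim
(2, 3): LHS = 5/2, RHS = √(6) ≈ 2.449 → counterexample
(7, 0): LHS = 7/2, RHS = 0 → counterexample

That makes 5 counterexamples.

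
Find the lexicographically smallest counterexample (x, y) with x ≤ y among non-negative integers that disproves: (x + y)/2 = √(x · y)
At (0, 0): both sides equal 0, so it holds there.

Substituting (0, 1) into the claim:
LHS = (0 + 1)/2 = 1/2
RHS = √(0 · 1) = 0

Since LHS ≠ RHS, this pair disproves the claim, and no lexicographically smaller pair (x ≤ y, non-negative integers) does.

For instance (2, 7) is also a counterexample (LHS = 9/2, RHS = √(14) ≈ 3.742), but it's lexicographically larger.

Answer: (x, y) = (0, 1)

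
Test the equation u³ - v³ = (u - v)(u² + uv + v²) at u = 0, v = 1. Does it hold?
Holds

Substituting u = 0, v = 1:

LHS = 0³ - 1³ = -1
RHS = (0 - 1)(0² + 0·1 + 1²) = -1

LHS = RHS, so the equation holds at this point.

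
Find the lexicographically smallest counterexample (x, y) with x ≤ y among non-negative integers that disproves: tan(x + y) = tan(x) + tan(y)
At (0, 4): both sides equal tan(4) ≈ 1.158, so it holds there.
At (0, 5): both sides equal tan(5) ≈ -3.381, so it holds there.

Substituting (1, 1) into the claim:
LHS = tan(1 + 1) = tan(2) ≈ -2.185
RHS = tan(1) + tan(1) = 2·tan(1) ≈ 3.115

Since LHS ≠ RHS, this pair disproves the claim, and no lexicographically smaller pair (x ≤ y, non-negative integers) does.

For instance (1, 4) is also a counterexample (LHS = tan(5) ≈ -3.381, RHS = tan(4) + tan(1) ≈ 2.715), but it's lexicographically larger.

Answer: (x, y) = (1, 1)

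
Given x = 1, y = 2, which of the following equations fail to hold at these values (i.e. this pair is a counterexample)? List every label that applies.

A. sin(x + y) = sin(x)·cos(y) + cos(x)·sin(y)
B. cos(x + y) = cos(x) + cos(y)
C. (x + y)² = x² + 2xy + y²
Evaluating each claim at the given values:
A. LHS = sin(3) ≈ 0.1411, RHS = sin(1)·cos(2) + sin(2)·cos(1) ≈ 0.1411 → holds here (LHS = RHS)
B. LHS = cos(3) ≈ -0.99, RHS = cos(2) + cos(1) ≈ 0.1242 → fails here (LHS ≠ RHS)
C. LHS = 9, RHS = 9 → holds here (LHS = RHS)

Answer: B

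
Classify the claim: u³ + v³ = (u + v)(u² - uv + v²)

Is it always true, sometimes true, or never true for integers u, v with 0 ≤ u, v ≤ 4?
Always true

The identity holds for every pair in the range. For instance at (u, v) = (2, 3): both sides equal 35.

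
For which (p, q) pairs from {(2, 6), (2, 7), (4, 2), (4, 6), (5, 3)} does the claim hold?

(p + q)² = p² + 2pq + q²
All pairs

Testing each pair:
(2, 6): LHS = 64, RHS = 64 → holds
(2, 7): LHS = 81, RHS = 81 → holds
(4, 2): LHS = 36, RHS = 36 → holds
(4, 6): LHS = 100, RHS = 100 → holds
(5, 3): LHS = 64, RHS = 64 → holds

Every pair satisfies the claim.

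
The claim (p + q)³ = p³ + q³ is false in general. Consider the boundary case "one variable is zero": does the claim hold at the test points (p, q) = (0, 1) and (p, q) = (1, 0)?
At (0, 1): LHS = 1, RHS = 1 → equal
At (1, 0): LHS = 1, RHS = 1 → equal

So the claim does hold at both of these boundary points, even though it is not an identity.

Answer: Yes, holds at both test points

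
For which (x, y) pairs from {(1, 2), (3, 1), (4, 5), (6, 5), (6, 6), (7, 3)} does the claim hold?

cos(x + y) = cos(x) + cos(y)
Testing each pair:
(1, 2): LHS = cos(3) ≈ -0.99, RHS = cos(2) + cos(1) ≈ 0.1242 → fails
(3, 1): LHS = cos(4) ≈ -0.6536, RHS = cos(3) + cos(1) ≈ -0.4497 → fails
(4, 5): LHS = cos(9) ≈ -0.9111, RHS = cos(4) + cos(5) ≈ -0.37 → fails
(6, 5): LHS = cos(11) ≈ 0.004426, RHS = cos(5) + cos(6) ≈ 1.244 → fails
(6, 6): LHS = cos(12) ≈ 0.8439, RHS = 2·cos(6) ≈ 1.92 → fails
(7, 3): LHS = cos(10) ≈ -0.8391, RHS = cos(3) + cos(7) ≈ -0.2361 → fails

No pair satisfies the claim.

Answer: None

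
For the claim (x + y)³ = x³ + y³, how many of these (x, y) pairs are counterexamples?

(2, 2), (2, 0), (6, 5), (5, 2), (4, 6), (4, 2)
Testing each pair:
(2, 2): LHS = 64, RHS = 16 → counterexample
(2, 0): LHS = 8, RHS = 8 → satisfies claim
(6, 5): LHS = 1331, RHS = 341 → counterexample
(5, 2): LHS = 343, RHS = 133 → counterexample
(4, 6): LHS = 1000, RHS = 280 → counterexample
(4, 2): LHS = 216, RHS = 72 → counterexample

That makes 5 counterexamples.

Answer: 5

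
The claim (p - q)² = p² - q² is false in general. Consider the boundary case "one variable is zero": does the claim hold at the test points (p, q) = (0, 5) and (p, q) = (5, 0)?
At (0, 5): LHS = 25 ≠ RHS = -25
At (5, 0): LHS = 25, RHS = 25 → equal

Answer: Only at (5, 0)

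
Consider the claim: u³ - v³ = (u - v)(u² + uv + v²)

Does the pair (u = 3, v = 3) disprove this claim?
Substituting u = 3, v = 3:
LHS = 3³ - 3³ = 0
RHS = (3 - 3)(3² + 3·3 + 3²) = 0

The sides agree, so this pair does not disprove the claim.

Answer: No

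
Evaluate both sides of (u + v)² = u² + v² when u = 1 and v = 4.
LHS = (1 + 4)² = 25
RHS = 1² + 4² = 17

LHS ≠ RHS, so the equation does not hold here.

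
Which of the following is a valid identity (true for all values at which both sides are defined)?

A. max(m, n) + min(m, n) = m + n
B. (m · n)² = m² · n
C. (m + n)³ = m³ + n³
A: holds — e.g. at (1, 5), both sides equal 6.
B: fails at (6, 7) — LHS = 1764, RHS = 252.
C: fails at (1, 4) — LHS = 125, RHS = 65.

Answer: A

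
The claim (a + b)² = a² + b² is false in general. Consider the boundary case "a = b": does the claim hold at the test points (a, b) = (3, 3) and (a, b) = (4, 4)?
At (3, 3): LHS = 36 ≠ RHS = 18
At (4, 4): LHS = 64 ≠ RHS = 32

Answer: No, fails at both test points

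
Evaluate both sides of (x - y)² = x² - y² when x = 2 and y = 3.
LHS = (2 - 3)² = 1
RHS = 2² - 3² = -5

LHS ≠ RHS, so the equation does not hold here.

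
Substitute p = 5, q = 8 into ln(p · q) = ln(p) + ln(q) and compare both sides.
LHS = ln(5 · 8) = ln(40) ≈ 3.689
RHS = ln(5) + ln(8) ≈ 3.689

LHS = RHS: the two sides agree.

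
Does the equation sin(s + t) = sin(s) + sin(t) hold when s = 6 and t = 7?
Fails

Substituting s = 6, t = 7:

LHS = sin(6 + 7) = sin(13) ≈ 0.4202
RHS = sin(6) + sin(7) ≈ 0.3776

LHS ≠ RHS, so the equation does not hold at this point.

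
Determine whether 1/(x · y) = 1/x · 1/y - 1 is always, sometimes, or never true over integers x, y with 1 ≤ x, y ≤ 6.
Never true

The claim fails for every pair in the range. For instance at (x, y) = (2, 2): LHS = 1/4, RHS = -3/4.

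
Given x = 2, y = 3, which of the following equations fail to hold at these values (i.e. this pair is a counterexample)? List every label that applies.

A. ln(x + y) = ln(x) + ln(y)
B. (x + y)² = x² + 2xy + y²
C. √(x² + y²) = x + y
Evaluating each claim at the given values:
A. LHS = ln(5) ≈ 1.609, RHS = ln(2) + ln(3) ≈ 1.792 → fails here (LHS ≠ RHS)
B. LHS = 25, RHS = 25 → holds here (LHS = RHS)
C. LHS = √(13) ≈ 3.606, RHS = 5 → fails here (LHS ≠ RHS)

Answer: A, C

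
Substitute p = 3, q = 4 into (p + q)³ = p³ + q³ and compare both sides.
LHS = (3 + 4)³ = 343
RHS = 3³ + 4³ = 91

LHS ≠ RHS, so the equation does not hold here.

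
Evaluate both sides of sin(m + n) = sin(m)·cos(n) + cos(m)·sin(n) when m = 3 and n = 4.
LHS = sin(3 + 4) = sin(7) ≈ 0.657
RHS = sin(3)·cos(4) + cos(3)·sin(4) = sin(3)·cos(4) + sin(4)·cos(3) ≈ 0.657

LHS = RHS: the two sides agree.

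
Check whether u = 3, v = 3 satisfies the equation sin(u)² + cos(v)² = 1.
Substituting u = 3, v = 3:

LHS = sin(3)² + cos(3)² = 1
RHS = 1

LHS = RHS, so the equation holds at this point.

Answer: Holds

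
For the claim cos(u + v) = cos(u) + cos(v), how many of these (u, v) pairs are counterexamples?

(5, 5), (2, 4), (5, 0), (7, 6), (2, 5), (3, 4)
Testing each pair:
(5, 5): LHS = cos(10) ≈ -0.8391, RHS = 2·cos(5) ≈ 0.5673 → counterexample
(2, 4): LHS = cos(6) ≈ 0.9602, RHS = cos(4) + cos(2) ≈ -1.07 → counterexample
(5, 0): LHS = cos(5) ≈ 0.2837, RHS = cos(5) + 1 ≈ 1.284 → counterexample
(7, 6): LHS = cos(13) ≈ 0.9074, RHS = cos(7) + cos(6) ≈ 1.714 → counterexample
(2, 5): LHS = cos(7) ≈ 0.7539, RHS = cos(2) + cos(5) ≈ -0.1325 → counterexample
(3, 4): LHS = cos(7) ≈ 0.7539, RHS = cos(3) + cos(4) ≈ -1.644 → counterexample

That makes 6 counterexamples.

Answer: 6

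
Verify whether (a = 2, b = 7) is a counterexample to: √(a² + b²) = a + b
Substituting a = 2, b = 7:
LHS = √(2² + 7²) = √(53) ≈ 7.28
RHS = 2 + 7 = 9

Since LHS ≠ RHS, this pair disproves the claim.

Answer: Yes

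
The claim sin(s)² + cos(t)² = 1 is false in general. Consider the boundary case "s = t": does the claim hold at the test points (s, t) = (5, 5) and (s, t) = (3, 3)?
At (5, 5): LHS = cos(5)² + sin(5)² = 1, RHS = 1 → equal
At (3, 3): LHS = sin(3)² + cos(3)² = 1, RHS = 1 → equal

So the claim does hold at both of these boundary points, even though it is not an identity.

Answer: Yes, holds at both test points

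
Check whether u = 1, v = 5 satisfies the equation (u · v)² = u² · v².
Holds

Substituting u = 1, v = 5:

LHS = (1 · 5)² = 25
RHS = 1² · 5² = 25

LHS = RHS, so the equation holds at this point.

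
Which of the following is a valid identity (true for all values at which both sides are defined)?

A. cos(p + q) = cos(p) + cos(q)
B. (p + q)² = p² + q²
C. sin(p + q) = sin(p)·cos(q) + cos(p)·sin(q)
C

A: fails at (1, 2) — LHS = cos(3) ≈ -0.99, RHS = cos(2) + cos(1) ≈ 0.1242.
B: fails at (1, 4) — LHS = 25, RHS = 17.
C: holds — e.g. at (3, 3), both sides equal sin(6) ≈ -0.2794.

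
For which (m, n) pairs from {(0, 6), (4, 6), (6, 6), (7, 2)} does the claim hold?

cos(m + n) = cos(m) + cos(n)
None

Testing each pair:
(0, 6): LHS = cos(6) ≈ 0.9602, RHS = cos(6) + 1 ≈ 1.96 → fails
(4, 6): LHS = cos(10) ≈ -0.8391, RHS = cos(4) + cos(6) ≈ 0.3065 → fails
(6, 6): LHS = cos(12) ≈ 0.8439, RHS = 2·cos(6) ≈ 1.92 → fails
(7, 2): LHS = cos(9) ≈ -0.9111, RHS = cos(2) + cos(7) ≈ 0.3378 → fails

No pair satisfies the claim.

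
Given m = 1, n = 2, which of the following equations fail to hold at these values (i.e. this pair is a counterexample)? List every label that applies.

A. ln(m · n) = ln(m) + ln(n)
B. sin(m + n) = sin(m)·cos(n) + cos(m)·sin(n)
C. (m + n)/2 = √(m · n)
C

Evaluating each claim at the given values:
A. LHS = ln(2) ≈ 0.6931, RHS = ln(2) ≈ 0.6931 → holds here (LHS = RHS)
B. LHS = sin(3) ≈ 0.1411, RHS = sin(1)·cos(2) + sin(2)·cos(1) ≈ 0.1411 → holds here (LHS = RHS)
C. LHS = 3/2, RHS = √(2) ≈ 1.414 → fails here (LHS ≠ RHS)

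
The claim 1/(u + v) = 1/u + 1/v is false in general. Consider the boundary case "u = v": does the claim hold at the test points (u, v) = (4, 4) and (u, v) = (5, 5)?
No, fails at both test points

At (4, 4): LHS = 1/8 ≠ RHS = 1/2
At (5, 5): LHS = 1/10 ≠ RHS = 2/5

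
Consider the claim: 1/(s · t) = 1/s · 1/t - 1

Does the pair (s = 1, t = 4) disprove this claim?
Substituting s = 1, t = 4:
LHS = 1/(1 · 4) = 1/4
RHS = 1/1 · 1/4 - 1 = -3/4

Since LHS ≠ RHS, this pair disproves the claim.

Answer: Yes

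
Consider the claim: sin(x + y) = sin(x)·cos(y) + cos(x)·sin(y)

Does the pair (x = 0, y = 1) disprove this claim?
Substituting x = 0, y = 1:
LHS = sin(0 + 1) = sin(1) ≈ 0.8415
RHS = sin(0)·cos(1) + cos(0)·sin(1) = sin(1) ≈ 0.8415

The sides agree, so this pair does not disprove the claim.

Answer: No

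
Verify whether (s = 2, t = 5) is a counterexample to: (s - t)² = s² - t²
Substituting s = 2, t = 5:
LHS = (2 - 5)² = 9
RHS = 2² - 5² = -21

Since LHS ≠ RHS, this pair disproves the claim.

Answer: Yes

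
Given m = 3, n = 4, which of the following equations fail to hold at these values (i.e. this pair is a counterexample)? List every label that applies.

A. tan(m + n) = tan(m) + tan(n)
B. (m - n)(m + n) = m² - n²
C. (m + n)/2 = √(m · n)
Evaluating each claim at the given values:
A. LHS = tan(7) ≈ 0.8714, RHS = tan(3) + tan(4) ≈ 1.015 → fails here (LHS ≠ RHS)
B. LHS = -7, RHS = -7 → holds here (LHS = RHS)
C. LHS = 7/2, RHS = 2·√(3) ≈ 3.464 → fails here (LHS ≠ RHS)

Answer: A, C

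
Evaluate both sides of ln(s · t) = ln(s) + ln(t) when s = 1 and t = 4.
LHS = ln(1 · 4) = ln(4) ≈ 1.386
RHS = ln(1) + ln(4) = ln(4) ≈ 1.386

LHS = RHS: the two sides agree.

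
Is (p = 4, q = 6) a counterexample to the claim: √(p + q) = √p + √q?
Substituting p = 4, q = 6:
LHS = √(4 + 6) = √(10) ≈ 3.162
RHS = √4 + √6 = 2 + √(6) ≈ 4.449

Since LHS ≠ RHS, this pair disproves the claim.

Answer: Yes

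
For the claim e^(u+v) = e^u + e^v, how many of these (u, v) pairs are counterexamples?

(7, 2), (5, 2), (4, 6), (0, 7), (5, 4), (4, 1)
6

Testing each pair:
(7, 2): LHS = e^9 ≈ 8103, RHS = e^2 + e^7 ≈ 1104 → counterexample
(5, 2): LHS = e^7 ≈ 1097, RHS = e^2 + e^5 ≈ 155.8 → counterexample
(4, 6): LHS = e^10 ≈ 22026.5, RHS = e^4 + e^6 ≈ 458 → counterexample
(0, 7): LHS = e^7 ≈ 1097, RHS = 1 + e^7 ≈ 1098 → counterexample
(5, 4): LHS = e^9 ≈ 8103, RHS = e^4 + e^5 ≈ 203 → counterexample
(4, 1): LHS = e^5 ≈ 148.4, RHS = e + e^4 ≈ 57.32 → counterexample

That makes 6 counterexamples.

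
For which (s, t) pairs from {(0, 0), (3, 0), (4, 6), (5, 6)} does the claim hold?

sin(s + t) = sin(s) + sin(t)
(0, 0), (3, 0)

Testing each pair:
(0, 0): LHS = 0, RHS = 0 → holds
(3, 0): LHS = sin(3) ≈ 0.1411, RHS = sin(3) ≈ 0.1411 → holds
(4, 6): LHS = sin(10) ≈ -0.544, RHS = sin(4) + sin(6) ≈ -1.036 → fails
(5, 6): LHS = sin(11) ≈ -1, RHS = sin(5) + sin(6) ≈ -1.238 → fails

2 of 4 pairs satisfy the claim.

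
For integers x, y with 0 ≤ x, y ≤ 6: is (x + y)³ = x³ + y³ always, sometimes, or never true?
Sometimes true

It holds at (x, y) = (0, 3) (both sides equal 27), but fails at (x, y) = (3, 6) (LHS = 729, RHS = 243).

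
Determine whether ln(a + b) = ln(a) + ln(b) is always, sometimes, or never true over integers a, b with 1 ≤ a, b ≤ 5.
Sometimes true

It holds at (a, b) = (2, 2) (both sides equal ln(4) ≈ 1.386), but fails at (a, b) = (5, 5) (LHS = ln(10) ≈ 2.303, RHS = 2·ln(5) ≈ 3.219).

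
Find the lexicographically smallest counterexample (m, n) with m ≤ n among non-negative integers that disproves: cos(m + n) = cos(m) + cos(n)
Substituting (0, 0) into the claim:
LHS = cos(0 + 0) = 1
RHS = cos(0) + cos(0) = 2

Since LHS ≠ RHS, this pair disproves the claim, and no lexicographically smaller pair (m ≤ n, non-negative integers) does.

For instance (3, 4) is also a counterexample (LHS = cos(7) ≈ 0.7539, RHS = cos(3) + cos(4) ≈ -1.644), but it's lexicographically larger.

Answer: (m, n) = (0, 0)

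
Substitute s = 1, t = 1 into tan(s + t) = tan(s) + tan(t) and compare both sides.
LHS = tan(1 + 1) = tan(2) ≈ -2.185
RHS = tan(1) + tan(1) = 2·tan(1) ≈ 3.115

LHS ≠ RHS (they differ by about 5.3), so the equation does not hold here.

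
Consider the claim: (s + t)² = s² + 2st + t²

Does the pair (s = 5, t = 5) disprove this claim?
Substituting s = 5, t = 5:
LHS = (5 + 5)² = 100
RHS = 5² + 2·5·5 + 5² = 100

The sides agree, so this pair does not disprove the claim.

Answer: No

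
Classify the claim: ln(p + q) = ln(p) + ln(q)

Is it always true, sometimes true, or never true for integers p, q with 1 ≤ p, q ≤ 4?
It holds at (p, q) = (2, 2) (both sides equal ln(4) ≈ 1.386), but fails at (p, q) = (4, 2) (LHS = ln(6) ≈ 1.792, RHS = ln(2) + ln(4) ≈ 2.079).

Answer: Sometimes true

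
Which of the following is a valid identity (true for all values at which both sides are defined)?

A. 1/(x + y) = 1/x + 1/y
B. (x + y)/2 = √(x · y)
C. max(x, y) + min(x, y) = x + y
A: fails at (1, 3) — LHS = 1/4, RHS = 4/3.
B: fails at (4, 6) — LHS = 5, RHS = 2·√(6) ≈ 4.899.
C: holds — e.g. at (5, 5), both sides equal 10.

Answer: C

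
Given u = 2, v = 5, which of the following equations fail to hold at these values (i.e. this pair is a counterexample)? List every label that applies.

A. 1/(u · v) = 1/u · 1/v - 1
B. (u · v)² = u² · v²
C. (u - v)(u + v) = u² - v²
Evaluating each claim at the given values:
A. LHS = 1/10, RHS = -9/10 → fails here (LHS ≠ RHS)
B. LHS = 100, RHS = 100 → holds here (LHS = RHS)
C. LHS = -21, RHS = -21 → holds here (LHS = RHS)

Answer: A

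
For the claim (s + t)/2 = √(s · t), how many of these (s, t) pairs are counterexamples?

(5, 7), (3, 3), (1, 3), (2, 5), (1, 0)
Testing each pair:
(5, 7): LHS = 6, RHS = √(35) ≈ 5.916 → counterexample
(3, 3): LHS = 3, RHS = 3 → satisfies claim
(1, 3): LHS = 2, RHS = √(3) ≈ 1.732 → counterexample
(2, 5): LHS = 7/2, RHS = √(10) ≈ 3.162 → counterexample
(1, 0): LHS = 1/2, RHS = 0 → counterexample

That makes 4 counterexamples.

Answer: 4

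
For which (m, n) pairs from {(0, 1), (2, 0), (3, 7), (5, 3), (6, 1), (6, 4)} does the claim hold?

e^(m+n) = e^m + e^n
None

Testing each pair:
(0, 1): LHS = e ≈ 2.718, RHS = 1 + e ≈ 3.718 → fails
(2, 0): LHS = e^2 ≈ 7.389, RHS = 1 + e^2 ≈ 8.389 → fails
(3, 7): LHS = e^10 ≈ 22026.5, RHS = e^3 + e^7 ≈ 1117 → fails
(5, 3): LHS = e^8 ≈ 2981, RHS = e^3 + e^5 ≈ 168.5 → fails
(6, 1): LHS = e^7 ≈ 1097, RHS = e + e^6 ≈ 406.1 → fails
(6, 4): LHS = e^10 ≈ 22026.5, RHS = e^4 + e^6 ≈ 458 → fails

No pair satisfies the claim.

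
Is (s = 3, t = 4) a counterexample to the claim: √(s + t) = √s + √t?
Yes

Substituting s = 3, t = 4:
LHS = √(3 + 4) = √(7) ≈ 2.646
RHS = √3 + √4 = √(3) + 2 ≈ 3.732

Since LHS ≠ RHS, this pair disproves the claim.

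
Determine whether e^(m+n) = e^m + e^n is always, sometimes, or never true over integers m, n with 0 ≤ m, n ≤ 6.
Never true

The claim fails for every pair in the range. For instance at (m, n) = (3, 2): LHS = e^5 ≈ 148.4, RHS = e^2 + e^3 ≈ 27.47.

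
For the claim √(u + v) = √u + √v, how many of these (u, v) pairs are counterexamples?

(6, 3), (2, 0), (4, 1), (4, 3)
Testing each pair:
(6, 3): LHS = 3, RHS = √(3) + √(6) ≈ 4.182 → counterexample
(2, 0): LHS = √(2) ≈ 1.414, RHS = √(2) ≈ 1.414 → satisfies claim
(4, 1): LHS = √(5) ≈ 2.236, RHS = 3 → counterexample
(4, 3): LHS = √(7) ≈ 2.646, RHS = √(3) + 2 ≈ 3.732 → counterexample

That makes 3 counterexamples.

Answer: 3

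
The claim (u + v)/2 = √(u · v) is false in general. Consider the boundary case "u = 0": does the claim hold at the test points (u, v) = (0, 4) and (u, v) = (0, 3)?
At (0, 4): LHS = 2 ≠ RHS = 0
At (0, 3): LHS = 3/2 ≠ RHS = 0

Answer: No, fails at both test points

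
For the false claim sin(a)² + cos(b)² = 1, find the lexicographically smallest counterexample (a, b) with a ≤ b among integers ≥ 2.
At (2, 2): both sides equal 1, so it holds there.

Substituting (2, 3) into the claim:
LHS = sin(2)² + cos(3)² ≈ 1.807
RHS = 1

Since LHS ≠ RHS, this pair disproves the claim, and no lexicographically smaller pair (a ≤ b, integers ≥ 2) does.

For instance (4, 9) is also a counterexample (LHS = sin(4)² + cos(9)² ≈ 1.403, RHS = 1), but it's lexicographically larger.

Answer: (a, b) = (2, 3)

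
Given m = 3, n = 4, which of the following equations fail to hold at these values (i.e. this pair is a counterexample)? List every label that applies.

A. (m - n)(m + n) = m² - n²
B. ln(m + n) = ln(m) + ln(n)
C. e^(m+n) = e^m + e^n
Evaluating each claim at the given values:
A. LHS = -7, RHS = -7 → holds here (LHS = RHS)
B. LHS = ln(7) ≈ 1.946, RHS = ln(3) + ln(4) ≈ 2.485 → fails here (LHS ≠ RHS)
C. LHS = e^7 ≈ 1097, RHS = e^3 + e^4 ≈ 74.68 → fails here (LHS ≠ RHS)

Answer: B, C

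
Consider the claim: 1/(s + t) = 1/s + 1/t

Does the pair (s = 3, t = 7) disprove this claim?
Yes

Substituting s = 3, t = 7:
LHS = 1/(3 + 7) = 1/10
RHS = 1/3 + 1/7 = 10/21

Since LHS ≠ RHS, this pair disproves the claim.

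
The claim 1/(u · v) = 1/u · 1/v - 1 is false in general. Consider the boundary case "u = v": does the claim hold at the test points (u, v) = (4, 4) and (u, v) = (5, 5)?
At (4, 4): LHS = 1/16 ≠ RHS = -15/16
At (5, 5): LHS = 1/25 ≠ RHS = -24/25

Answer: No, fails at both test points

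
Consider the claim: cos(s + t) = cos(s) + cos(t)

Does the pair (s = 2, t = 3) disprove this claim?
Yes

Substituting s = 2, t = 3:
LHS = cos(2 + 3) = cos(5) ≈ 0.2837
RHS = cos(2) + cos(3) ≈ -1.406

Since LHS ≠ RHS, this pair disproves the claim.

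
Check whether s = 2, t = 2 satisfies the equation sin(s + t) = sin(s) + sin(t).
Substituting s = 2, t = 2:

LHS = sin(2 + 2) = sin(4) ≈ -0.7568
RHS = sin(2) + sin(2) = 2·sin(2) ≈ 1.819

LHS ≠ RHS, so the equation does not hold at this point.

Answer: Fails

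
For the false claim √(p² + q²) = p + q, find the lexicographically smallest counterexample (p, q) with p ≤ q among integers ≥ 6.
(p, q) = (6, 6)

Substituting (6, 6) into the claim:
LHS = √(6² + 6²) = 6·√(2) ≈ 8.485
RHS = 6 + 6 = 12

Since LHS ≠ RHS, this pair disproves the claim, and no lexicographically smaller pair (p ≤ q, integers ≥ 6) does.

For instance (7, 10) is also a counterexample (LHS = √(149) ≈ 12.21, RHS = 17), but it's lexicographically larger.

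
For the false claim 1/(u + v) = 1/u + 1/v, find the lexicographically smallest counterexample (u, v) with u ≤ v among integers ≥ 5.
(u, v) = (5, 5)

Substituting (5, 5) into the claim:
LHS = 1/(5 + 5) = 1/10
RHS = 1/5 + 1/5 = 2/5

Since LHS ≠ RHS, this pair disproves the claim, and no lexicographically smaller pair (u ≤ v, integers ≥ 5) does.

For instance (8, 9) is also a counterexample (LHS = 1/17, RHS = 17/72), but it's lexicographically larger.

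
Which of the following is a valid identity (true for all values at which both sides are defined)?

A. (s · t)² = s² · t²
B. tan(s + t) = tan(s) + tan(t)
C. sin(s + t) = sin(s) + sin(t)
A

A: holds — e.g. at (3, 3), both sides equal 81.
B: fails at (4, 6) — LHS = tan(10) ≈ 0.6484, RHS = tan(6) + tan(4) ≈ 0.8668.
C: fails at (2, 5) — LHS = sin(7) ≈ 0.657, RHS = sin(5) + sin(2) ≈ -0.04963.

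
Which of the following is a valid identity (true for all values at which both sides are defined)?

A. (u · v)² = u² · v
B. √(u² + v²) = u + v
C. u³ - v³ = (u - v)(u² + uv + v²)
C

A: fails at (3, 3) — LHS = 81, RHS = 27.
B: fails at (1, 5) — LHS = √(26) ≈ 5.099, RHS = 6.
C: holds — e.g. at (1, 4), both sides equal -63.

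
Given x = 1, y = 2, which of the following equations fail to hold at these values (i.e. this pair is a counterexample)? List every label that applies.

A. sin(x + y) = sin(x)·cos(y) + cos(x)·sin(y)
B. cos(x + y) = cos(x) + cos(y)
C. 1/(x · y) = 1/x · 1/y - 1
B, C

Evaluating each claim at the given values:
A. LHS = sin(3) ≈ 0.1411, RHS = sin(1)·cos(2) + sin(2)·cos(1) ≈ 0.1411 → holds here (LHS = RHS)
B. LHS = cos(3) ≈ -0.99, RHS = cos(2) + cos(1) ≈ 0.1242 → fails here (LHS ≠ RHS)
C. LHS = 1/2, RHS = -1/2 → fails here (LHS ≠ RHS)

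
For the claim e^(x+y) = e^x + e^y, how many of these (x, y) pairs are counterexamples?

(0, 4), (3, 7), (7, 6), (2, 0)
4

Testing each pair:
(0, 4): LHS = e^4 ≈ 54.6, RHS = 1 + e^4 ≈ 55.6 → counterexample
(3, 7): LHS = e^10 ≈ 22026.5, RHS = e^3 + e^7 ≈ 1117 → counterexample
(7, 6): LHS = e^13 ≈ 442413.4, RHS = e^6 + e^7 ≈ 1500 → counterexample
(2, 0): LHS = e^2 ≈ 7.389, RHS = 1 + e^2 ≈ 8.389 → counterexample

That makes 4 counterexamples.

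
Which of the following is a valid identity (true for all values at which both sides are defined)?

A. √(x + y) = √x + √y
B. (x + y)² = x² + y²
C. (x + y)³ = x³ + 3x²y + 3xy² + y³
C

A: fails at (4, 6) — LHS = √(10) ≈ 3.162, RHS = 2 + √(6) ≈ 4.449.
B: fails at (2, 4) — LHS = 36, RHS = 20.
C: holds — e.g. at (6, 7), both sides equal 2197.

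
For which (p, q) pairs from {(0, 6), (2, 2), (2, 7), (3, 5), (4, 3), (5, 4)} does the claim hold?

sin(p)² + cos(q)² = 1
Testing each pair:
(0, 6): LHS = cos(6)² ≈ 0.9219, RHS = 1 → fails
(2, 2): LHS = cos(2)² + sin(2)² = 1, RHS = 1 → holds
(2, 7): LHS = cos(7)² + sin(2)² ≈ 1.395, RHS = 1 → fails
(3, 5): LHS = sin(3)² + cos(5)² ≈ 0.1004, RHS = 1 → fails
(4, 3): LHS = sin(4)² + cos(3)² ≈ 1.553, RHS = 1 → fails
(5, 4): LHS = cos(4)² + sin(5)² ≈ 1.347, RHS = 1 → fails

1 of 6 pairs satisfies the claim.

Answer: (2, 2)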